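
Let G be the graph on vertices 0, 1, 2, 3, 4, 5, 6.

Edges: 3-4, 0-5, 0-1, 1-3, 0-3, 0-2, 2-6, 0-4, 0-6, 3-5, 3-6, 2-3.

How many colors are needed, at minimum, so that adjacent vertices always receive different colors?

4

0, 2, 3, 6 are mutually adjacent (a clique of size 4), so at least 4 colors are needed.
4 colors suffice: color red → {0}; color blue → {3}; color green → {1, 2, 4, 5}; color yellow → {6}. No two adjacent vertices share a color.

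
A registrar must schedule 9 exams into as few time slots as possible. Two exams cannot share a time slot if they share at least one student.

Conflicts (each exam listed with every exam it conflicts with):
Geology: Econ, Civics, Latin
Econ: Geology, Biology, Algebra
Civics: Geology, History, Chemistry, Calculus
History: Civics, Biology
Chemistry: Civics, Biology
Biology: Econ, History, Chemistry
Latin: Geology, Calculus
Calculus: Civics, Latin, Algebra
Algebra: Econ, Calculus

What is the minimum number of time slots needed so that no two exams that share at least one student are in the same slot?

The cycle Civics-History-Biology-Econ-Geology-Civics has odd length 5, so it cannot be 2-colored; at least 3 time slots are needed.
3 time slots suffice: time slot 1 → {Civics, Biology, Latin, Algebra}; time slot 2 → {Geology, History, Chemistry, Calculus}; time slot 3 → {Econ}. No two conflicting exams share a time slot.

3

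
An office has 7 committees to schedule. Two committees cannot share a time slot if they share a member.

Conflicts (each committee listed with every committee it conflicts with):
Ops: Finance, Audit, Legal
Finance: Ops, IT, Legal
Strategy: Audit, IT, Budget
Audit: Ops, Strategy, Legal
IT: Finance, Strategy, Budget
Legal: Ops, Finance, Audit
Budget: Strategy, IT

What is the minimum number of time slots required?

Ops, Finance, Legal pairwise conflict, so at least 3 time slots are needed.
Using 3 time slots: Ops=2, Finance=3, Strategy=2, Audit=3, IT=1, Legal=1, Budget=3. Every pair that conflicts lands in different time slots.

3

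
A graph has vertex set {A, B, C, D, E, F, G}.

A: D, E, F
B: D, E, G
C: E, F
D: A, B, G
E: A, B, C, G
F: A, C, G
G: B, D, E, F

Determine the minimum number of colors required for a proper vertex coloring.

3

B, E, G are mutually adjacent, so at least 3 colors are needed.
One proper 3-coloring: A=1, B=3, C=1, D=2, E=2, F=2, G=1. Each edge has distinct colors on its endpoints.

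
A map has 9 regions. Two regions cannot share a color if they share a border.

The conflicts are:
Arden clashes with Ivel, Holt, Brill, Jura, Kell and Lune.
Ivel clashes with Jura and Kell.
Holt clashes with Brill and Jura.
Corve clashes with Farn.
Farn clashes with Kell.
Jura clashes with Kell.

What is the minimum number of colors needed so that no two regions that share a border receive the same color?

4

Arden, Ivel, Jura, Kell are mutually in conflict, so at least 4 colors are needed.
4 colors suffice: Arden=1, Ivel=4, Holt=3, Corve=2, Farn=1, Brill=2, Jura=2, Kell=3, Lune=2. Each listed conflict is separated.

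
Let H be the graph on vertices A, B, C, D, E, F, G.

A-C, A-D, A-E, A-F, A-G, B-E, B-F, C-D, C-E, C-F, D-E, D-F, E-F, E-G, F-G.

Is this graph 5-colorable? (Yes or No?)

Yes

The chromatic number is 5. A, C, D, E, F form a clique, so at least 5 colors are needed.
5 colors suffice: color 1 → {F}; color 2 → {E}; color 3 → {A, B}; color 4 → {C, G}; color 5 → {D}.
That is already a proper 5-coloring.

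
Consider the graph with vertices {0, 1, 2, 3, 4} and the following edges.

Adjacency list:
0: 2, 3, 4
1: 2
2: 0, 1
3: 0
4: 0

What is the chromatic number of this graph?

0 and 2 are adjacent, so at least 2 colors are needed.
2 colors suffice: 0=red, 1=red, 2=blue, 3=blue, 4=blue. Each edge has distinct colors on its endpoints.

2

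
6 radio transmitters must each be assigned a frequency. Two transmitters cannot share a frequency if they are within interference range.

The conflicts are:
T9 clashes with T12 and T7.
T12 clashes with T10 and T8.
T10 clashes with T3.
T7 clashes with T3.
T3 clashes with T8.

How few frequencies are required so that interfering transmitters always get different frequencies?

The cycle T3-T7-T9-T12-T10-T3 has odd length 5, so it cannot be 2-colored; at least 3 frequencies are needed.
A valid assignment using 3 frequencies: T9=2, T12=1, T10=2, T7=3, T3=1, T8=2. Every pair that conflicts lands in different frequencies.

3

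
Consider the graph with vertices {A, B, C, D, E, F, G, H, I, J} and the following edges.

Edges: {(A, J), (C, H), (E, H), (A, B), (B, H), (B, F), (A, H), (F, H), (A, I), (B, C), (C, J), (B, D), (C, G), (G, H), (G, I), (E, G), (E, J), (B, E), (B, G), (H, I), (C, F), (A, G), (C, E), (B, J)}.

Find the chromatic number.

5

B, C, E, G, H are mutually adjacent (a clique of size 5), so at least 5 colors are needed.
One proper 5-coloring: A=green, B=red, C=green, D=blue, E=purple, F=yellow, G=yellow, H=blue, I=red, J=blue. No two adjacent vertices share a color.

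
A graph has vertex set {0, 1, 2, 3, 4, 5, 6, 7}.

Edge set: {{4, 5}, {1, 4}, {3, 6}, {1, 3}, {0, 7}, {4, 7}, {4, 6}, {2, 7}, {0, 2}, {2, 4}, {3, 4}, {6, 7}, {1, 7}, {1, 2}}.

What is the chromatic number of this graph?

4

1, 2, 4, 7 are pairwise adjacent (a clique of size 4), so at least 4 colors are needed.
A valid assignment using 4 colors: 0=red, 1=yellow, 2=green, 3=blue, 4=red, 5=blue, 6=green, 7=blue. Every edge joins two different colors.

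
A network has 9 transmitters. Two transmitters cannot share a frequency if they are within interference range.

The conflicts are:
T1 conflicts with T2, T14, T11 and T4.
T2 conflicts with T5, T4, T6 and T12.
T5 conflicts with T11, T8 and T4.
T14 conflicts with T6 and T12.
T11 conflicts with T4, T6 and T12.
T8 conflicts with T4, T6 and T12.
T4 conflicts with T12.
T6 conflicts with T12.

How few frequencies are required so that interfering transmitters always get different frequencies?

T11, T4, T12 are mutually in conflict, so at least 3 frequencies are needed.
3 frequencies suffice: frequency 1 → {T4, T6}; frequency 2 → {T1, T5, T12}; frequency 3 → {T2, T14, T11, T8}. No two conflicting transmitters share a frequency.

3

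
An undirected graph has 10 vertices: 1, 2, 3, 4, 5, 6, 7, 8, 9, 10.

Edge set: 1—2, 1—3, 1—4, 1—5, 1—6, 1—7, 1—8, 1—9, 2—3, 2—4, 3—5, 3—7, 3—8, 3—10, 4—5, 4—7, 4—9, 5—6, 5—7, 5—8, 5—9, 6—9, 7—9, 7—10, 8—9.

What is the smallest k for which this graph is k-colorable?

5

1, 4, 5, 7, 9 are mutually adjacent (a clique of size 5), so at least 5 colors are needed.
A valid assignment using 5 colors: 1=red, 2=blue, 3=green, 4=purple, 5=blue, 6=yellow, 7=yellow, 8=yellow, 9=green, 10=red. No two adjacent vertices share a color.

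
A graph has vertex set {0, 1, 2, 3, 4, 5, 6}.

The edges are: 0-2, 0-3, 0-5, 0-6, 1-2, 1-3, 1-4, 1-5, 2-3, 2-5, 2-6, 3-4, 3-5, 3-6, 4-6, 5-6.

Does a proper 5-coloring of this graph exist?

The chromatic number is 5. 0, 2, 3, 5, 6 form a clique, so at least 5 colors are needed.
A valid assignment using 5 colors: 0=purple, 1=blue, 2=yellow, 3=red, 4=green, 5=green, 6=blue.
That is already a proper 5-coloring.

Yes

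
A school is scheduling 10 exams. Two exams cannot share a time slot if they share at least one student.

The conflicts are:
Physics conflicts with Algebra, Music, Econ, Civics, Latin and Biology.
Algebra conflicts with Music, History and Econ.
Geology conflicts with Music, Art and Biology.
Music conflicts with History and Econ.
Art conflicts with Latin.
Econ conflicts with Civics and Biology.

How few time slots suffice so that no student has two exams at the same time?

Physics, Algebra, Music, Econ are mutually in conflict, so at least 4 time slots are needed.
4 time slots suffice: time slot 1 → {Physics, Geology, History}; time slot 2 → {Music, Art, Civics, Biology}; time slot 3 → {Econ, Latin}; time slot 4 → {Algebra}. No two conflicting exams share a time slot.

4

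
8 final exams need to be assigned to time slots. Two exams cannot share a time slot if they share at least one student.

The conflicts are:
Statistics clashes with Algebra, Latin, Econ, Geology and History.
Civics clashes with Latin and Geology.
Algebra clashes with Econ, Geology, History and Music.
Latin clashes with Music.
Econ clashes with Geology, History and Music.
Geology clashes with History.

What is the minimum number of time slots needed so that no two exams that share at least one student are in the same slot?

5

Statistics, Algebra, Econ, Geology, History are mutually in conflict, so at least 5 time slots are needed.
5 time slots suffice: time slot 1 → {Latin, Geology}; time slot 2 → {Civics, Algebra}; time slot 3 → {Statistics, Music}; time slot 4 → {Econ}; time slot 5 → {History}. Every pair that conflicts lands in different time slots.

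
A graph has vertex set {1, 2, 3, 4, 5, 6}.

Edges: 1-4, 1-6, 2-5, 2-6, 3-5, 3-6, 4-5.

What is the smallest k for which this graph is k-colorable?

3

The cycle 2-5-4-1-6-2 has odd length 5, so it cannot be 2-colored; at least 3 colors are needed.
3 colors suffice: 1=green, 2=blue, 3=blue, 4=blue, 5=red, 6=red. Each edge has distinct colors on its endpoints.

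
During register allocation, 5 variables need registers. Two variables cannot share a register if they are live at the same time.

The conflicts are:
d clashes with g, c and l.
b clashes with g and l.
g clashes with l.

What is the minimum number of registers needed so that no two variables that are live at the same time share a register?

3

d, g, l all conflict with each other, so at least 3 registers are needed.
3 registers suffice: d=1, b=1, g=3, c=2, l=2. Every pair that conflicts lands in different registers.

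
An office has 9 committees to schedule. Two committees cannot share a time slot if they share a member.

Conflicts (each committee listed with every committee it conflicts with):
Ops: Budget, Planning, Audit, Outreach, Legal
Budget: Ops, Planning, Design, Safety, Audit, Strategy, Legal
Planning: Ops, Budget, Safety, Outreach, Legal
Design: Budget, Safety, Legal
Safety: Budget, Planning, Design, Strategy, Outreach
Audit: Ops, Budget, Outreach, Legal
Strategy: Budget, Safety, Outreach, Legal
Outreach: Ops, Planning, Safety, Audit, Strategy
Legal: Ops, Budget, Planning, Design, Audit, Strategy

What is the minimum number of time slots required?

Ops, Budget, Planning, Legal pairwise conflict, so at least 4 time slots are needed.
4 time slots suffice: time slot 1 → {Budget, Outreach}; time slot 2 → {Safety, Legal}; time slot 3 → {Ops, Design, Strategy}; time slot 4 → {Planning, Audit}. Every pair that conflicts lands in different time slots.

4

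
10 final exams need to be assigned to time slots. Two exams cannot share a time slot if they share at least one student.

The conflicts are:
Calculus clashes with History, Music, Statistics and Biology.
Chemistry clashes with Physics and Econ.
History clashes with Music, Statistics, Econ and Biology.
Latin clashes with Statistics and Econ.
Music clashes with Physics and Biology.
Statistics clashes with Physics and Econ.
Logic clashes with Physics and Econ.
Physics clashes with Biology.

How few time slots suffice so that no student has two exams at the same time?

4

Calculus, History, Music, Biology are mutually in conflict, so at least 4 time slots are needed.
4 time slots suffice: time slot 1 → {History, Latin, Physics}; time slot 2 → {Econ, Biology}; time slot 3 → {Chemistry, Music, Statistics, Logic}; time slot 4 → {Calculus}. No two conflicting exams share a time slot.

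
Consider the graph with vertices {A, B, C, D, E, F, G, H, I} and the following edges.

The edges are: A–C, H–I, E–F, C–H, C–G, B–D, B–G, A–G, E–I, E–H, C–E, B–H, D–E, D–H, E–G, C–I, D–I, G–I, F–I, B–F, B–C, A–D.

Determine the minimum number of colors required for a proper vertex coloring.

4

C, E, H, I are mutually adjacent (a clique of size 4), so at least 4 colors are needed.
One proper 4-coloring: A=red, B=red, C=green, D=green, E=blue, F=green, G=yellow, H=yellow, I=red. Every edge joins two different colors.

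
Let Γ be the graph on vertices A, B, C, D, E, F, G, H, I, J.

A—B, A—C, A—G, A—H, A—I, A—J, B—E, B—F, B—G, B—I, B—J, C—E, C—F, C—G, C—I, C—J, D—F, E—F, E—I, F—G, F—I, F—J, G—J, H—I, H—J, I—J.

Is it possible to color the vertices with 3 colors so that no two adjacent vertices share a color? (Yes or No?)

C, F, G, J are pairwise adjacent (a clique of size 4), so at least 4 colors are needed.
So 3 colors are not enough.

No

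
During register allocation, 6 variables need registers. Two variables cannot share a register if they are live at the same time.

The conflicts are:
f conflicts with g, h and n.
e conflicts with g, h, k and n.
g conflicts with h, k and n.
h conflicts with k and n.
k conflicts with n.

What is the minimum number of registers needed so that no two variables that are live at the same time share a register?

e, g, h, k, n are mutually in conflict, so at least 5 registers are needed.
Using 5 registers: f=4, e=4, g=2, h=3, k=5, n=1. Every pair that conflicts lands in different registers.

5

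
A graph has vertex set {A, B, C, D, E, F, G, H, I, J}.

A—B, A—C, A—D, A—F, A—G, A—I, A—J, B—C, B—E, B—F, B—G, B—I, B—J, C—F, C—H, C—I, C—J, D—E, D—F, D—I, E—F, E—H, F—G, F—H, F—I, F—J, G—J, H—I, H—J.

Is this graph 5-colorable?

Yes

The chromatic number is 5. A, B, F, G, J are pairwise adjacent (a clique of size 5), so at least 5 colors are needed.
A valid assignment using 5 colors: A=2, B=3, C=5, D=3, E=4, F=1, G=5, H=2, I=4, J=4.
That is already a proper 5-coloring.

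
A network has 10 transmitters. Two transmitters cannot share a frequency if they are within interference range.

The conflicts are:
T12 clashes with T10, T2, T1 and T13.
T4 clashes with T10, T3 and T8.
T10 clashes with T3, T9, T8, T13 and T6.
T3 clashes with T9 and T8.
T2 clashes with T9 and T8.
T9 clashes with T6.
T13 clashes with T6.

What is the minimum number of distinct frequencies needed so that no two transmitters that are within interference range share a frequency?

T4, T10, T3, T8 are mutually in conflict, so at least 4 frequencies are needed.
Using 4 frequencies: T12=2, T4=4, T10=1, T3=2, T2=1, T9=3, T1=1, T8=3, T13=3, T6=2. Each listed conflict is separated.

4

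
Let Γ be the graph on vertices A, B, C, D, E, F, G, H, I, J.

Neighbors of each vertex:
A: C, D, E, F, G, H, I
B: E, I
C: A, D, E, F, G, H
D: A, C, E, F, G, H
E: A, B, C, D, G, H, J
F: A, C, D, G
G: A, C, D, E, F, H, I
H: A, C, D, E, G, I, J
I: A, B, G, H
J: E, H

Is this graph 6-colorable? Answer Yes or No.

The chromatic number is 6. A, C, D, E, G, H are mutually adjacent (a clique of size 6), so at least 6 colors are needed.
6 colors suffice: color 1 → {E, F, I}; color 2 → {B, H}; color 3 → {A, J}; color 4 → {G}; color 5 → {D}; color 6 → {C}.
That is already a proper 6-coloring.

Yes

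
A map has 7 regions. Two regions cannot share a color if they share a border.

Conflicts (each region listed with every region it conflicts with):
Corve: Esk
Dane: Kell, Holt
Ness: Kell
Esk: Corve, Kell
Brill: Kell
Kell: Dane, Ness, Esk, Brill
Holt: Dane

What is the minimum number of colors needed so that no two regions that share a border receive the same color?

2

Ness and Kell conflict, so at least 2 colors are needed.
2 colors suffice: color 1 → {Corve, Kell, Holt}; color 2 → {Dane, Ness, Esk, Brill}. No two conflicting regions share a color.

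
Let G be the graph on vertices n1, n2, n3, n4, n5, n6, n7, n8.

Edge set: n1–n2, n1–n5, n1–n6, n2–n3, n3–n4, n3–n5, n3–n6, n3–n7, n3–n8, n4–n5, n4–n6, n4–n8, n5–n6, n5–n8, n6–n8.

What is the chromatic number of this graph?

5

n3, n4, n5, n6, n8 are mutually adjacent (a clique of size 5), so at least 5 colors are needed.
5 colors suffice: n1=1, n2=2, n3=1, n4=4, n5=2, n6=3, n7=2, n8=5. No two adjacent vertices share a color.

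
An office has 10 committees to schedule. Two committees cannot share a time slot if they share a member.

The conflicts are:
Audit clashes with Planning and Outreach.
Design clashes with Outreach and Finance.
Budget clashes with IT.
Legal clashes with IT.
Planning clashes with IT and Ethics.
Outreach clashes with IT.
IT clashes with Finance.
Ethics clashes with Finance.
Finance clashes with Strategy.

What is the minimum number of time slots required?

Outreach and IT conflict, so at least 2 time slots are needed.
2 time slots suffice: Audit=1, Design=1, Budget=2, Legal=2, Planning=2, Outreach=2, IT=1, Ethics=1, Finance=2, Strategy=1. No two conflicting committees share a time slot.

2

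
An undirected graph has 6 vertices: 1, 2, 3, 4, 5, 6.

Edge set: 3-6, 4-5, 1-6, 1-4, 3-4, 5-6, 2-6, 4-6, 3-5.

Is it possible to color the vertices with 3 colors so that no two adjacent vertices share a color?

3, 4, 5, 6 form a clique, so at least 4 colors are needed.
So 3 colors are not enough.

No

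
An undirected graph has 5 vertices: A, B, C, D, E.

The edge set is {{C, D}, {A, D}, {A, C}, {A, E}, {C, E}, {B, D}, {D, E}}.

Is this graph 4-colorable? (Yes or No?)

The chromatic number is 4. A, C, D, E form a clique, so at least 4 colors are needed.
4 colors suffice: color 1 → {D}; color 2 → {B, E}; color 3 → {A}; color 4 → {C}.
That is already a proper 4-coloring.

Yes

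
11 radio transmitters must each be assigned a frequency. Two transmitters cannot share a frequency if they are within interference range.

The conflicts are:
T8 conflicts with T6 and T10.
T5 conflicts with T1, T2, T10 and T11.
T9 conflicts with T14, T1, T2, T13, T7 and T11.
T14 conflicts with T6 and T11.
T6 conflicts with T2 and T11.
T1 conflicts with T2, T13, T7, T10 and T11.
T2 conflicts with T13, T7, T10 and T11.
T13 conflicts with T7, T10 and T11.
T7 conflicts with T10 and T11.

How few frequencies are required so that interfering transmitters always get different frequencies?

T9, T1, T2, T13, T7, T11 are mutually in conflict, so at least 6 frequencies are needed.
6 frequencies suffice: frequency 1 → {T8, T14, T2}; frequency 2 → {T10, T11}; frequency 3 → {T6, T1}; frequency 4 → {T5, T7}; frequency 5 → {T9}; frequency 6 → {T13}. Every pair that conflicts lands in different frequencies.

6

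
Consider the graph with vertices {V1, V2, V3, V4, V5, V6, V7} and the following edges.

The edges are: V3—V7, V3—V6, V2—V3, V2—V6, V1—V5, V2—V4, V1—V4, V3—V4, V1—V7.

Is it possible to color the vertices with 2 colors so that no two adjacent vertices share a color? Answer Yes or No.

V2, V3, V4 form a triangle, so at least 3 colors are needed.
So 2 colors are not enough.

No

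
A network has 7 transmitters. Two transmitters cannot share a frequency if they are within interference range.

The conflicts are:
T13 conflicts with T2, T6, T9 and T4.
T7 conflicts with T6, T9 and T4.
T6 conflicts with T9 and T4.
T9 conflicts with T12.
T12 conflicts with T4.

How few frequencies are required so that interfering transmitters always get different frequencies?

3

T13, T6, T4 all conflict with each other, so at least 3 frequencies are needed.
3 frequencies suffice: frequency 1 → {T2, T9, T4}; frequency 2 → {T13, T7, T12}; frequency 3 → {T6}. No two conflicting transmitters share a frequency.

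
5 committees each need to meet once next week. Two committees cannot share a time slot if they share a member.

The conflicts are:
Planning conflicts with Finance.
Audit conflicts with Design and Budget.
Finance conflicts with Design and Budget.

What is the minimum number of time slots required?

Finance and Design conflict, so at least 2 time slots are needed.
Using 2 time slots: Planning=2, Audit=1, Finance=1, Design=2, Budget=2. Every pair that conflicts lands in different time slots.

2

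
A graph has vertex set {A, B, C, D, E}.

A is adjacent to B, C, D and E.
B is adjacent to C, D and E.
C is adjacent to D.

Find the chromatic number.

A, B, C, D are pairwise adjacent (a clique of size 4), so at least 4 colors are needed.
One proper 4-coloring: A=1, B=2, C=3, D=4, E=3. No two adjacent vertices share a color.

4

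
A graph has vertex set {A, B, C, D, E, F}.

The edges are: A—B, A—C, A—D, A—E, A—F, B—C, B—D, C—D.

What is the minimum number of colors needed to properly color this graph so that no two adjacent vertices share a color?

A, B, C, D form a clique, so at least 4 colors are needed.
4 colors suffice: color red → {A}; color blue → {B, E, F}; color green → {D}; color yellow → {C}. Each edge has distinct colors on its endpoints.

4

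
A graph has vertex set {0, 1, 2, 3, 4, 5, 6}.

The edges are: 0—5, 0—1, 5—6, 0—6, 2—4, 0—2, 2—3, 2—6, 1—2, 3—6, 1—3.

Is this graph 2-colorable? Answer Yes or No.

2, 3, 6 are mutually adjacent, so at least 3 colors are needed.
So 2 colors are not enough.

No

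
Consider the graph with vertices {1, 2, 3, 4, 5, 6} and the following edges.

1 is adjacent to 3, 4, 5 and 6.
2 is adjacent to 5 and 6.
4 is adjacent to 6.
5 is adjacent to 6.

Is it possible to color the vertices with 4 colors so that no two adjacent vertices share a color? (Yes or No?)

Yes

The chromatic number is 3. 1, 5, 6 are mutually adjacent, so at least 3 colors are needed.
A valid assignment using 3 colors: 1=red, 2=red, 3=blue, 4=green, 5=green, 6=blue.
Since 4 ≥ 3, a proper 4-coloring certainly exists.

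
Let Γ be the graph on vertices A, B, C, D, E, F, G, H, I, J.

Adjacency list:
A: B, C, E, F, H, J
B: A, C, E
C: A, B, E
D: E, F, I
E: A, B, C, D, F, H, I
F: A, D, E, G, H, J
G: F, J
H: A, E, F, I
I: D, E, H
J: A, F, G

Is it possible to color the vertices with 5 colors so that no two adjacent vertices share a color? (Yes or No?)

The chromatic number is 4. A, B, C, E are pairwise adjacent (a clique of size 4), so at least 4 colors are needed.
One proper 4-coloring: A=green, B=yellow, C=blue, D=green, E=red, F=blue, G=green, H=yellow, I=blue, J=red.
Since 5 ≥ 4, a proper 5-coloring certainly exists.

Yes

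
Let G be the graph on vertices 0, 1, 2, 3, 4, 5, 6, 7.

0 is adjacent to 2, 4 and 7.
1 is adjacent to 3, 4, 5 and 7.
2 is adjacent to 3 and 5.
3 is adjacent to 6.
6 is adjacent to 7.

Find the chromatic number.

3

The cycle 7-6-3-2-0-7 has odd length 5, so it cannot be 2-colored; at least 3 colors are needed.
A valid assignment using 3 colors: 0=green, 1=red, 2=red, 3=blue, 4=blue, 5=blue, 6=red, 7=blue. Each edge has distinct colors on its endpoints.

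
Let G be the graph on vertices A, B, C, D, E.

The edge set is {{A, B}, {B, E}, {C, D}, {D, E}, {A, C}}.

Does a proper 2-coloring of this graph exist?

The cycle C-D-E-B-A-C has odd length 5, so it cannot be 2-colored; at least 3 colors are needed.
So 2 colors are not enough.

No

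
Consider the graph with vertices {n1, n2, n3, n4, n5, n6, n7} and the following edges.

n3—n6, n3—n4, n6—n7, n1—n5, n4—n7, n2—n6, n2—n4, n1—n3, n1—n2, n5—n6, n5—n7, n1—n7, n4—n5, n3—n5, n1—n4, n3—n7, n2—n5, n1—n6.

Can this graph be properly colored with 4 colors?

n1, n3, n5, n6, n7 are pairwise adjacent (a clique of size 5), so at least 5 colors are needed.
So 4 colors are not enough.

No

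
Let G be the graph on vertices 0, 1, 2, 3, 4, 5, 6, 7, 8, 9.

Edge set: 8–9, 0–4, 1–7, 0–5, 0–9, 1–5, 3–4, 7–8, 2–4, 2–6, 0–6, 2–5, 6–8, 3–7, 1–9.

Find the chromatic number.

0 and 5 are adjacent, so at least 2 colors are needed.
2 colors suffice: color red → {0, 1, 2, 3, 8}; color blue → {4, 5, 6, 7, 9}. No two adjacent vertices share a color.

2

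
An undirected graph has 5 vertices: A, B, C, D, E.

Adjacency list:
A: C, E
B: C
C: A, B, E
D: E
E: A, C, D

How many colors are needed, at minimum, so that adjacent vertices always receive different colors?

3

A, C, E are pairwise adjacent, so at least 3 colors are needed.
3 colors suffice: color 1 → {B, E}; color 2 → {C, D}; color 3 → {A}. Each edge has distinct colors on its endpoints.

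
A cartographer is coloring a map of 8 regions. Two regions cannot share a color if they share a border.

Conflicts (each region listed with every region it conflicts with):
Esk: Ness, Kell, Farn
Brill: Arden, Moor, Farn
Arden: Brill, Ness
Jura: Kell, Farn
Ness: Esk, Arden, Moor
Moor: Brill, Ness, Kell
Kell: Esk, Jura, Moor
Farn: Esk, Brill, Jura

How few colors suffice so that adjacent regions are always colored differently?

The cycle Farn-Esk-Ness-Arden-Brill-Farn has odd length 5, so it cannot be 2-colored; at least 3 colors are needed.
3 colors suffice: color 1 → {Brill, Ness, Kell}; color 2 → {Esk, Arden, Jura, Moor}; color 3 → {Farn}. Every pair that conflicts lands in different colors.

3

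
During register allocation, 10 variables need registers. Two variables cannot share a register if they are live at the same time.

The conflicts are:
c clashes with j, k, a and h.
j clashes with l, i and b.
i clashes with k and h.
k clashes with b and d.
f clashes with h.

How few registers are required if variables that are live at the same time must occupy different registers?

f and h conflict, so at least 2 registers are needed.
2 registers suffice: register 1 → {j, k, a, h}; register 2 → {c, l, i, b, f, d}. Every pair that conflicts lands in different registers.

2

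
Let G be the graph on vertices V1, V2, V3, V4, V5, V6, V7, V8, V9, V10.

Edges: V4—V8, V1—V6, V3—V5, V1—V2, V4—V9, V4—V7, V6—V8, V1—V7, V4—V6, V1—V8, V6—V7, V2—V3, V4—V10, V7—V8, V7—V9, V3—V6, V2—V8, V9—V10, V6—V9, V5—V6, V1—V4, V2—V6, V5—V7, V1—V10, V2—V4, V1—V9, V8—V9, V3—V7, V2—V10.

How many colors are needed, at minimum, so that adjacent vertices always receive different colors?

6

V1, V4, V6, V7, V8, V9 are pairwise adjacent (a clique of size 6), so at least 6 colors are needed.
6 colors suffice: color 1 → {V6, V10}; color 2 → {V2, V7}; color 3 → {V1, V3}; color 4 → {V4, V5}; color 5 → {V9}; color 6 → {V8}. No two adjacent vertices share a color.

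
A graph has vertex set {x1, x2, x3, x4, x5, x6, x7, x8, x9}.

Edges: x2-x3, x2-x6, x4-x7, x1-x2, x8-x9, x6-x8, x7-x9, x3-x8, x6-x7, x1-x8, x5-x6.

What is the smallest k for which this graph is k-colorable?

2

x1 and x2 are adjacent, so at least 2 colors are needed.
A valid assignment using 2 colors: x1=1, x2=2, x3=1, x4=1, x5=2, x6=1, x7=2, x8=2, x9=1. Every edge joins two different colors.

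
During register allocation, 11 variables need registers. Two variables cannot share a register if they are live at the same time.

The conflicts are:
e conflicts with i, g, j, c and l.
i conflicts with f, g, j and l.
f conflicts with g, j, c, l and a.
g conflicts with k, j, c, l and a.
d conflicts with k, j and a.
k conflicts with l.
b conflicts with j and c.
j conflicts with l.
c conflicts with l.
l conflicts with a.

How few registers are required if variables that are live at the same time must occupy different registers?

5

e, i, g, j, l pairwise conflict, so at least 5 registers are needed.
5 registers suffice: e=4, i=5, f=4, g=1, d=1, k=3, b=1, j=3, c=3, l=2, a=3. No two conflicting variables share a register.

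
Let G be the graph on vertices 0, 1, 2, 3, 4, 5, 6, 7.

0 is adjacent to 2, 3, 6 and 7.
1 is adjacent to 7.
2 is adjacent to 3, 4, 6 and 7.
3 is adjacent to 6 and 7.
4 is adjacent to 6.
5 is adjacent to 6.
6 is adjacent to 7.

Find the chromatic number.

0, 2, 3, 6, 7 are pairwise adjacent (a clique of size 5), so at least 5 colors are needed.
A valid assignment using 5 colors: 0=d, 1=a, 2=c, 3=e, 4=b, 5=b, 6=a, 7=b. No two adjacent vertices share a color.

5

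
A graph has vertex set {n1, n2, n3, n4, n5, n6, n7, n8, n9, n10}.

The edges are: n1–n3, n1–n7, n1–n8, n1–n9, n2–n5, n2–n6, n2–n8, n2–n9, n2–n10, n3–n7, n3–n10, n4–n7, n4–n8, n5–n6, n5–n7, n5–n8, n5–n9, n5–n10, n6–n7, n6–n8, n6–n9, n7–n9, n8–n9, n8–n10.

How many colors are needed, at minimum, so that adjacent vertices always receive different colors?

5

n2, n5, n6, n8, n9 form a clique, so at least 5 colors are needed.
A valid assignment using 5 colors: n1=3, n2=5, n3=4, n4=2, n5=3, n6=4, n7=1, n8=1, n9=2, n10=2. Every edge joins two different colors.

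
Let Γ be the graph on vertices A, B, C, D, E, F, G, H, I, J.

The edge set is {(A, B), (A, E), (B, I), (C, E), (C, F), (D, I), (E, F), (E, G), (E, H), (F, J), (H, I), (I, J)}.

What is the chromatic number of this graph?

C, E, F form a triangle, so at least 3 colors are needed.
One proper 3-coloring: A=3, B=2, C=3, D=2, E=1, F=2, G=2, H=2, I=1, J=3. No two adjacent vertices share a color.

3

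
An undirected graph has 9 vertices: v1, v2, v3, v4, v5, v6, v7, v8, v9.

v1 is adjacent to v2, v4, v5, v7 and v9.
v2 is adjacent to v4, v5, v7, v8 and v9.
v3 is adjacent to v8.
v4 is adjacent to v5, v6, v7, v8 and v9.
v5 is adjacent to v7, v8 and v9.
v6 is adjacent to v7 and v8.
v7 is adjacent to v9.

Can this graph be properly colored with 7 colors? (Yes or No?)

Yes

The chromatic number is 6. v1, v2, v4, v5, v7, v9 are mutually adjacent (a clique of size 6), so at least 6 colors are needed.
6 colors suffice: color 1 → {v3, v4}; color 2 → {v5, v6}; color 3 → {v7, v8}; color 4 → {v2}; color 5 → {v9}; color 6 → {v1}.
Since 7 ≥ 6, a proper 7-coloring certainly exists.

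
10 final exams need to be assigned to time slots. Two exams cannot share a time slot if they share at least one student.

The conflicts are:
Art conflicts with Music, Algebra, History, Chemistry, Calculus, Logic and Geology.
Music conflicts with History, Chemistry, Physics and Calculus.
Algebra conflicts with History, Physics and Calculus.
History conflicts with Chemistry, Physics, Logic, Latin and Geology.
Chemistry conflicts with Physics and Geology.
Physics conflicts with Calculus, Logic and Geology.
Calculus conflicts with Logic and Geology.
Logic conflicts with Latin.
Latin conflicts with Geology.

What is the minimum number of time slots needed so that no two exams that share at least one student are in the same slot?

4

Art, History, Chemistry, Geology are mutually in conflict, so at least 4 time slots are needed.
4 time slots suffice: time slot 1 → {History, Calculus}; time slot 2 → {Art, Physics, Latin}; time slot 3 → {Music, Algebra, Logic, Geology}; time slot 4 → {Chemistry}. No two conflicting exams share a time slot.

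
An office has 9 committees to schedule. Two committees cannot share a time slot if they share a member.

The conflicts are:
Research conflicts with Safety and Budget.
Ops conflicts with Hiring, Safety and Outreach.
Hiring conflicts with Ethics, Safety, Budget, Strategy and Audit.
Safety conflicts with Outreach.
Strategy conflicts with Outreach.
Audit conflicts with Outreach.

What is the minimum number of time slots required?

3

Ops, Hiring, Safety are mutually in conflict, so at least 3 time slots are needed.
3 time slots suffice: time slot 1 → {Research, Hiring, Outreach}; time slot 2 → {Ethics, Safety, Budget, Strategy, Audit}; time slot 3 → {Ops}. Each listed conflict is separated.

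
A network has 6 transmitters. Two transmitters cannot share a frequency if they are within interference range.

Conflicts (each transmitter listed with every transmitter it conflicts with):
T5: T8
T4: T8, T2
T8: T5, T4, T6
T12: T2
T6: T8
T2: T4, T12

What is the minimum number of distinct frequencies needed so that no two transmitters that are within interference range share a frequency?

T8 and T6 conflict, so at least 2 frequencies are needed.
Using 2 frequencies: T5=2, T4=2, T8=1, T12=2, T6=2, T2=1. Every pair that conflicts lands in different frequencies.

2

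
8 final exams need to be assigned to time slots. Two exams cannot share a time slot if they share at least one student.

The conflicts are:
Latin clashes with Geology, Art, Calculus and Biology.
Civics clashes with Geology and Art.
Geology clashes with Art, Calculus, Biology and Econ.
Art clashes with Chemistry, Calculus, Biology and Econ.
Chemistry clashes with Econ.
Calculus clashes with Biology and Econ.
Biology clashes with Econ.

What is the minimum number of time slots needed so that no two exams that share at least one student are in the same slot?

Geology, Art, Calculus, Biology, Econ all conflict with each other, so at least 5 time slots are needed.
5 time slots suffice: time slot 1 → {Art}; time slot 2 → {Geology, Chemistry}; time slot 3 → {Civics, Biology}; time slot 4 → {Calculus}; time slot 5 → {Latin, Econ}. No two conflicting exams share a time slot.

5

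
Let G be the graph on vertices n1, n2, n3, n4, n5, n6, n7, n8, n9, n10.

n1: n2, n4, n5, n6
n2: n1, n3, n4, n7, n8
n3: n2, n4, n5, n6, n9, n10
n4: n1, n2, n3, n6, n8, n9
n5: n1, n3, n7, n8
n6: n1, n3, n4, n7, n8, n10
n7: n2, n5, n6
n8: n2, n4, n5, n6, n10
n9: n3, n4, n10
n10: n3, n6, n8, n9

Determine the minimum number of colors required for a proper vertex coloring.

n1, n4, n6 form a triangle, so at least 3 colors are needed.
3 colors suffice: color 1 → {n2, n5, n6, n9}; color 2 → {n1, n3, n7, n8}; color 3 → {n4, n10}. Each edge has distinct colors on its endpoints.

3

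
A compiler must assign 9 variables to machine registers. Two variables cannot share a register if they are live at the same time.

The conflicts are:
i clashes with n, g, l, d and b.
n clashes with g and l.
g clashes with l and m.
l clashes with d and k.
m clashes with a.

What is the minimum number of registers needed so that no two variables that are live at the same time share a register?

i, n, g, l all conflict with each other, so at least 4 registers are needed.
4 registers suffice: register 1 → {l, m, b}; register 2 → {i, a, k}; register 3 → {g, d}; register 4 → {n}. Every pair that conflicts lands in different registers.

4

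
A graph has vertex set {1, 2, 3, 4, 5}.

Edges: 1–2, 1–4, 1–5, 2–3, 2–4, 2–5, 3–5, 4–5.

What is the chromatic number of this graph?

4

1, 2, 4, 5 form a clique, so at least 4 colors are needed.
4 colors suffice: color red → {5}; color blue → {2}; color green → {1, 3}; color yellow → {4}. Each edge has distinct colors on its endpoints.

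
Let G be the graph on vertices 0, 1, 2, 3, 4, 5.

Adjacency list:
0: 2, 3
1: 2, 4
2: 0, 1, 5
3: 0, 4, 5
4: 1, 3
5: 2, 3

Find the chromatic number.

3

The cycle 2-1-4-3-0-2 has odd length 5, so it cannot be 2-colored; at least 3 colors are needed.
3 colors suffice: color a → {2, 3}; color b → {0, 4, 5}; color c → {1}. No two adjacent vertices share a color.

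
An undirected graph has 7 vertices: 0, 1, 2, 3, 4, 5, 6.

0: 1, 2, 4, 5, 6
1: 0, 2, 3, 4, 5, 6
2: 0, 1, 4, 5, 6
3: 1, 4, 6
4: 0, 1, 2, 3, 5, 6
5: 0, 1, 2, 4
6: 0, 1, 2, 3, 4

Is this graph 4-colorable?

0, 1, 2, 4, 5 are pairwise adjacent (a clique of size 5), so at least 5 colors are needed.
So 4 colors are not enough.

No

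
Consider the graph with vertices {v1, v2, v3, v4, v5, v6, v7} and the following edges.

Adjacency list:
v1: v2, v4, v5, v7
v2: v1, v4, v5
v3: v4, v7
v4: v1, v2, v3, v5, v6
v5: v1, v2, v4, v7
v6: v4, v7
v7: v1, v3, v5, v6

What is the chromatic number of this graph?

v1, v2, v4, v5 form a clique, so at least 4 colors are needed.
A valid assignment using 4 colors: v1=2, v2=4, v3=2, v4=1, v5=3, v6=2, v7=1. Each edge has distinct colors on its endpoints.

4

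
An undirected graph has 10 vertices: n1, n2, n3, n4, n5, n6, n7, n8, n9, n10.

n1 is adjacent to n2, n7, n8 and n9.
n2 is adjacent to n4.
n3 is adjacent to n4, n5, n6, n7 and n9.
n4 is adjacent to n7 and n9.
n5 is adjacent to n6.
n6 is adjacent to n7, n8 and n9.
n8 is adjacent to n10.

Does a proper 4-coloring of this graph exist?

The chromatic number is 3. n3, n4, n7 form a triangle, so at least 3 colors are needed.
3 colors suffice: n1=1, n2=3, n3=1, n4=2, n5=3, n6=2, n7=3, n8=3, n9=3, n10=1.
Since 4 ≥ 3, a proper 4-coloring certainly exists.

Yes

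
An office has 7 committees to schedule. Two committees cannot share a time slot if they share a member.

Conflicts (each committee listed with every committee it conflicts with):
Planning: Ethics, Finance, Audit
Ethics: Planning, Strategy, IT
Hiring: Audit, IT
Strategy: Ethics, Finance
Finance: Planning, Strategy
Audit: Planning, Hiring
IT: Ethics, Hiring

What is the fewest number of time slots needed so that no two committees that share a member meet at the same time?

3

The cycle IT-Hiring-Audit-Planning-Ethics-IT has odd length 5, so it cannot be 2-colored; at least 3 time slots are needed.
Using 3 time slots: Planning=1, Ethics=2, Hiring=1, Strategy=1, Finance=2, Audit=2, IT=3. No two conflicting committees share a time slot.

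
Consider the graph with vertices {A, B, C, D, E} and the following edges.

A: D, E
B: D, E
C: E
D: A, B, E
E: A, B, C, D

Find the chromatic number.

3

B, D, E are pairwise adjacent, so at least 3 colors are needed.
One proper 3-coloring: A=3, B=3, C=2, D=2, E=1. Every edge joins two different colors.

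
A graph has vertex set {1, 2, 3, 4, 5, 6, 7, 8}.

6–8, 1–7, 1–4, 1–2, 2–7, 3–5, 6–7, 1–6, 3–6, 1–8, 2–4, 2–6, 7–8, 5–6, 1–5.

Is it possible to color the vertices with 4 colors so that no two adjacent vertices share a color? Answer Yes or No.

The chromatic number is 4. 1, 2, 6, 7 are pairwise adjacent (a clique of size 4), so at least 4 colors are needed.
One proper 4-coloring: 1=b, 2=c, 3=b, 4=a, 5=c, 6=a, 7=d, 8=c.
That is already a proper 4-coloring.

Yes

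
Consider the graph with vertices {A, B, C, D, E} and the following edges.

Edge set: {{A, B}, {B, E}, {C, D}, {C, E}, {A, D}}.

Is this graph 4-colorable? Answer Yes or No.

Yes

The chromatic number is 3. The cycle D-C-E-B-A-D has odd length 5, so it cannot be 2-colored; at least 3 colors are needed.
3 colors suffice: color 1 → {A, E}; color 2 → {B, D}; color 3 → {C}.
Since 4 ≥ 3, a proper 4-coloring certainly exists.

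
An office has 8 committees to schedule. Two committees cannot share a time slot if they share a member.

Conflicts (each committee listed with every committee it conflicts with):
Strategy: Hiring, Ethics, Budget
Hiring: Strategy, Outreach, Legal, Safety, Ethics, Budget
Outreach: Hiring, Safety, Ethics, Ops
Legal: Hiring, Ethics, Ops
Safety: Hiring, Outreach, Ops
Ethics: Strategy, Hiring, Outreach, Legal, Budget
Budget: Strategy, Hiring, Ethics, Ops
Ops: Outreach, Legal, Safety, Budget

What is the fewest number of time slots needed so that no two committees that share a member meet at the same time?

4

Strategy, Hiring, Ethics, Budget are mutually in conflict, so at least 4 time slots are needed.
4 time slots suffice: time slot 1 → {Hiring, Ops}; time slot 2 → {Safety, Ethics}; time slot 3 → {Outreach, Legal, Budget}; time slot 4 → {Strategy}. Every pair that conflicts lands in different time slots.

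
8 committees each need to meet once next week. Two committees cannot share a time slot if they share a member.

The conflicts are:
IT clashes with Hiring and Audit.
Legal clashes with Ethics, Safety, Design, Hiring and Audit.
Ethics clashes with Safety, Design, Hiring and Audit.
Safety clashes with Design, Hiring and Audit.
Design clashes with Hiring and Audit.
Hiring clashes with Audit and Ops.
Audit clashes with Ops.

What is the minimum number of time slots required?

6

Legal, Ethics, Safety, Design, Hiring, Audit are mutually in conflict, so at least 6 time slots are needed.
6 time slots suffice: time slot 1 → {Hiring}; time slot 2 → {Audit}; time slot 3 → {IT, Ethics, Ops}; time slot 4 → {Design}; time slot 5 → {Legal}; time slot 6 → {Safety}. Each listed conflict is separated.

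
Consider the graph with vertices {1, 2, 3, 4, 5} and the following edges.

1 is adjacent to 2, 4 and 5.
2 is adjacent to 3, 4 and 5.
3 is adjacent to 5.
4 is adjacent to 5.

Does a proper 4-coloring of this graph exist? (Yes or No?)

Yes

The chromatic number is 4. 1, 2, 4, 5 are pairwise adjacent (a clique of size 4), so at least 4 colors are needed.
4 colors suffice: 1=yellow, 2=blue, 3=green, 4=green, 5=red.
That is already a proper 4-coloring.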